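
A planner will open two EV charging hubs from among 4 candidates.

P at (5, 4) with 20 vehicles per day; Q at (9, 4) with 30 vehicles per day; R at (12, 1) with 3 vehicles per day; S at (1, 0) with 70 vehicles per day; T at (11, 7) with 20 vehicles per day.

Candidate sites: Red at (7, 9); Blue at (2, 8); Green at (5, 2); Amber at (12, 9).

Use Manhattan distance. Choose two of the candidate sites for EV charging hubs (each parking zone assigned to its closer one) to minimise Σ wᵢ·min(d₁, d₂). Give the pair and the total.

Evaluate every pair (each demand assigned to the nearer of the two):
  {Green, Amber}: total = 724
  {Red, Green}: total = 784
  {Blue, Green}: total = 864
  {Blue, Amber}: total = 1094
  {Red, Blue}: total = 1139
  {Red, Amber}: total = 1484
Best pair: {Green, Amber} with total 724.

{Green, Amber}, total 724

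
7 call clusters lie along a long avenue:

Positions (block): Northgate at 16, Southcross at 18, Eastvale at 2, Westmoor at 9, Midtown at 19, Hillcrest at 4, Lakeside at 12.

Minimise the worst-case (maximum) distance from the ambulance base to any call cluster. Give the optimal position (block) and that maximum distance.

location 10.5, max distance 8.5

The 1-center on a line is the midpoint of the two extreme points: leftmost at 2, rightmost at 19.
Optimal location = (2 + 19)/2 = 10.5; maximum distance = (19 − 2)/2 = 8.5.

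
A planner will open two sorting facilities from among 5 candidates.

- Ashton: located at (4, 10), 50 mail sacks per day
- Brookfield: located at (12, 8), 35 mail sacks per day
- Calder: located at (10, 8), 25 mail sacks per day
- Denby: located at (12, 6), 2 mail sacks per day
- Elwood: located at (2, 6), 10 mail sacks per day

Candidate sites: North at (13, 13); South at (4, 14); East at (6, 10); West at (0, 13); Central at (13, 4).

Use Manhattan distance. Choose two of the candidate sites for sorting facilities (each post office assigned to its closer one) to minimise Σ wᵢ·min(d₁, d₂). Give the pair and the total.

{East, Central}, total 511

Evaluate every pair (each demand assigned to the nearer of the two):
  {East, Central}: total = 511
  {North, East}: total = 556
  {South, East}: total = 630
  {East, West}: total = 630
  {South, Central}: total = 656
  {North, South}: total = 726
  {West, Central}: total = 796
  {North, West}: total = 866
  {North, Central}: total = 1086
  {South, West}: total = 1112
Best pair: {East, Central} with total 511.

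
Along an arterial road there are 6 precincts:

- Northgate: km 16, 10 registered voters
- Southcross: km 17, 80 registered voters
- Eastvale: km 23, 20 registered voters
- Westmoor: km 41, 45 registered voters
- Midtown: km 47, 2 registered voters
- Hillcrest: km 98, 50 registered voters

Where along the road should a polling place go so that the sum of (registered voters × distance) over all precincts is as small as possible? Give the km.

For a sum of weighted absolute distances on a line, the optimum is the weighted median (not the mean). Total weight W = 207; half-weight = 103.5.
Sort by position and accumulate weight:
  km 16 (Northgate, w=10) → cum 10
  km 17 (Southcross, w=80) → cum 90
  km 23 (Eastvale, w=20) → cum 110  ≥ 103.5 → median here
  km 41 (Westmoor, w=45) → cum 155
  km 47 (Midtown, w=2) → cum 157
  km 98 (Hillcrest, w=50) → cum 207
Optimal location: km 23.

x = 23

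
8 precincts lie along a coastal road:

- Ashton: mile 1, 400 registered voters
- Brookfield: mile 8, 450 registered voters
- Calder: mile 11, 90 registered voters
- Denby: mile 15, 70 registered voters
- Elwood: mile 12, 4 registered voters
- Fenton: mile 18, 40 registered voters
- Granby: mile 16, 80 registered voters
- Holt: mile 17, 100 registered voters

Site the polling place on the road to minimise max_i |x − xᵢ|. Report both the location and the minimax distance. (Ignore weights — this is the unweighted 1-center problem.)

location 9.5, max distance 8.5

The 1-center on a line is the midpoint of the two extreme points: leftmost at 1, rightmost at 18.
Optimal location = (1 + 18)/2 = 9.5; maximum distance = (18 − 1)/2 = 8.5.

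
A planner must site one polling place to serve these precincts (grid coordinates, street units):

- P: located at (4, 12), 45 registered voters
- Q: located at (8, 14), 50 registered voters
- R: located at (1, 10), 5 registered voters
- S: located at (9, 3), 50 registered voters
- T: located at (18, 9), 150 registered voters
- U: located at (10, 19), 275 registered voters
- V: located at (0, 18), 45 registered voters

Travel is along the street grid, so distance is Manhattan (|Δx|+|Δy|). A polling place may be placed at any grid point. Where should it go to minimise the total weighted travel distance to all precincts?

Manhattan distance separates: Σwᵢ(|x−xᵢ|+|y−yᵢ|) = Σwᵢ|x−xᵢ| + Σwᵢ|y−yᵢ|, so x and y are optimised independently as 1-D weighted medians.
Total weight W = 620; half = 310.
x-coordinate, sorted with cumulative weight:
  x=0 (V, w=45) cum 45
  x=1 (R, w=5) cum 50
  x=4 (P, w=45) cum 95
  x=8 (Q, w=50) cum 145
  x=9 (S, w=50) cum 195
  x=10 (U, w=275) cum 470  ← median
  x=18 (T, w=150) cum 620
⇒ x* = 10
y-coordinate, sorted with cumulative weight:
  y=3 (S, w=50) cum 50
  y=9 (T, w=150) cum 200
  y=10 (R, w=5) cum 205
  y=12 (P, w=45) cum 250
  y=14 (Q, w=50) cum 300
  y=18 (V, w=45) cum 345  ← median
  y=19 (U, w=275) cum 620
⇒ y* = 18

(10, 18)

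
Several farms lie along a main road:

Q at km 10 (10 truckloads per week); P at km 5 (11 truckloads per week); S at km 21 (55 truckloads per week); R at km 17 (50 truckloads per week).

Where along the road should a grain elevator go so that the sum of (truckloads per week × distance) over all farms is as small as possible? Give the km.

x = 17

For a sum of weighted absolute distances on a line, the optimum is the weighted median (not the mean). Total weight W = 126; half-weight = 63.
Sort by position and accumulate weight:
  km 5 (P, w=11) → cum 11
  km 10 (Q, w=10) → cum 21
  km 17 (R, w=50) → cum 71  ≥ 63 → median here
  km 21 (S, w=55) → cum 126
Optimal location: km 17.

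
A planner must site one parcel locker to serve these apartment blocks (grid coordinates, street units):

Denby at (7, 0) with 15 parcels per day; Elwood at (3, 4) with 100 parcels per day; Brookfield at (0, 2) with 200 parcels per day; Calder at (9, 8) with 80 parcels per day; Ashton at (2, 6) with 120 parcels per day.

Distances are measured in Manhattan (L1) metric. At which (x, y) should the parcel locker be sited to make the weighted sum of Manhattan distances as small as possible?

Manhattan distance separates: Σwᵢ(|x−xᵢ|+|y−yᵢ|) = Σwᵢ|x−xᵢ| + Σwᵢ|y−yᵢ|, so x and y are optimised independently as 1-D weighted medians.
Total weight W = 515; half = 257.5.
x-coordinate, sorted with cumulative weight:
  x=0 (Brookfield, w=200) cum 200
  x=2 (Ashton, w=120) cum 320  ← median
  x=3 (Elwood, w=100) cum 420
  x=7 (Denby, w=15) cum 435
  x=9 (Calder, w=80) cum 515
⇒ x* = 2
y-coordinate, sorted with cumulative weight:
  y=0 (Denby, w=15) cum 15
  y=2 (Brookfield, w=200) cum 215
  y=4 (Elwood, w=100) cum 315  ← median
  y=6 (Ashton, w=120) cum 435
  y=8 (Calder, w=80) cum 515
⇒ y* = 4

(2, 4)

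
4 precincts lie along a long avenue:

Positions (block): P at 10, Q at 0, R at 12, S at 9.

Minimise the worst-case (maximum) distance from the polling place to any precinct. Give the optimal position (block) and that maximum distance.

The 1-center on a line is the midpoint of the two extreme points: leftmost at 0, rightmost at 12.
Optimal location = (0 + 12)/2 = 6; maximum distance = (12 − 0)/2 = 6.

location 6, max distance 6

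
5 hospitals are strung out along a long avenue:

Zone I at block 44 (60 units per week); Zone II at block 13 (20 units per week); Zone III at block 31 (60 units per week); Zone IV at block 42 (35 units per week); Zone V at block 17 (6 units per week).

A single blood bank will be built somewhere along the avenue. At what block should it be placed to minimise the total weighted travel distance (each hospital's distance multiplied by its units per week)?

For a sum of weighted absolute distances on a line, the optimum is the weighted median (not the mean). Total weight W = 181; half-weight = 90.5.
Sort by position and accumulate weight:
  block 13 (Zone II, w=20) → cum 20
  block 17 (Zone V, w=6) → cum 26
  block 31 (Zone III, w=60) → cum 86
  block 42 (Zone IV, w=35) → cum 121  ≥ 90.5 → median here
  block 44 (Zone I, w=60) → cum 181
Optimal location: block 42.

x = 42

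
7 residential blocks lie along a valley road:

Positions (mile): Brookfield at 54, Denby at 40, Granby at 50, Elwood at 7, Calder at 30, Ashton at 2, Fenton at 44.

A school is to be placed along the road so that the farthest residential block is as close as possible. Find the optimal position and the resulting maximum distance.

The 1-center on a line is the midpoint of the two extreme points: leftmost at 2, rightmost at 54.
Optimal location = (2 + 54)/2 = 28; maximum distance = (54 − 2)/2 = 26.

location 28, max distance 26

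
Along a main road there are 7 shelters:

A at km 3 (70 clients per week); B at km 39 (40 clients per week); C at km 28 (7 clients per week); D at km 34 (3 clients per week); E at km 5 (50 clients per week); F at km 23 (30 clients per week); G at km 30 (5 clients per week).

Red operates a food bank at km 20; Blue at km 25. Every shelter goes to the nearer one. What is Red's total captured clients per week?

The indifferent point is the midpoint (20+25)/2 = 22.5; shelters left of it (closer to Red at 20) go to Red, those right go to Blue.
  A at 3 (w=70) → Red
  E at 5 (w=50) → Red
  F at 23 (w=30) → Blue
  C at 28 (w=7) → Blue
  G at 30 (w=5) → Blue
  D at 34 (w=3) → Blue
  B at 39 (w=40) → Blue
Red captures 120; Blue captures 85.

120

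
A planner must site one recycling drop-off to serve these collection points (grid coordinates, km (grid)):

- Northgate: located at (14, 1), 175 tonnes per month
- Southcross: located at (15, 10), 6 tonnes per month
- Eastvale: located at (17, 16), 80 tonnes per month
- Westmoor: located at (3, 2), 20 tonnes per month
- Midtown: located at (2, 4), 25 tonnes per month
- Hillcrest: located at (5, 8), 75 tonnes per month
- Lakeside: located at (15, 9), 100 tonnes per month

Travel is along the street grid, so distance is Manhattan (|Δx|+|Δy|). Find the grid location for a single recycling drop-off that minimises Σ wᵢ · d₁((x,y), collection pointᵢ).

(14, 8)

Manhattan distance separates: Σwᵢ(|x−xᵢ|+|y−yᵢ|) = Σwᵢ|x−xᵢ| + Σwᵢ|y−yᵢ|, so x and y are optimised independently as 1-D weighted medians.
Total weight W = 481; half = 240.5.
x-coordinate, sorted with cumulative weight:
  x=2 (Midtown, w=25) cum 25
  x=3 (Westmoor, w=20) cum 45
  x=5 (Hillcrest, w=75) cum 120
  x=14 (Northgate, w=175) cum 295  ← median
  x=15 (Southcross, w=6) cum 301
  x=15 (Lakeside, w=100) cum 401
  x=17 (Eastvale, w=80) cum 481
⇒ x* = 14
y-coordinate, sorted with cumulative weight:
  y=1 (Northgate, w=175) cum 175
  y=2 (Westmoor, w=20) cum 195
  y=4 (Midtown, w=25) cum 220
  y=8 (Hillcrest, w=75) cum 295  ← median
  y=9 (Lakeside, w=100) cum 395
  y=10 (Southcross, w=6) cum 401
  y=16 (Eastvale, w=80) cum 481
⇒ y* = 8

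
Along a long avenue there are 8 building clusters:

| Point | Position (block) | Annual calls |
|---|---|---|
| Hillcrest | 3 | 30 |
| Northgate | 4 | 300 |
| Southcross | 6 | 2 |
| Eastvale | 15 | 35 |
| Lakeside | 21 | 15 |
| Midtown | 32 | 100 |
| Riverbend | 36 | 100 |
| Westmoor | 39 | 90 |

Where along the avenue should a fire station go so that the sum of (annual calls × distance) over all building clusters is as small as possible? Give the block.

For a sum of weighted absolute distances on a line, the optimum is the weighted median (not the mean). Total weight W = 672; half-weight = 336.
Sort by position and accumulate weight:
  block 3 (Hillcrest, w=30) → cum 30
  block 4 (Northgate, w=300) → cum 330
  block 6 (Southcross, w=2) → cum 332
  block 15 (Eastvale, w=35) → cum 367  ≥ 336 → median here
  block 21 (Lakeside, w=15) → cum 382
  block 32 (Midtown, w=100) → cum 482
  block 36 (Riverbend, w=100) → cum 582
  block 39 (Westmoor, w=90) → cum 672
Optimal location: block 15.

x = 15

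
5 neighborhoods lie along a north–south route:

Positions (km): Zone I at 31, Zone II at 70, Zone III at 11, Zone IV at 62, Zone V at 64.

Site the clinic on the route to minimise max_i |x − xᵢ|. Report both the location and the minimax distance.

The 1-center on a line is the midpoint of the two extreme points: leftmost at 11, rightmost at 70.
Optimal location = (11 + 70)/2 = 40.5; maximum distance = (70 − 11)/2 = 29.5.

location 40.5, max distance 29.5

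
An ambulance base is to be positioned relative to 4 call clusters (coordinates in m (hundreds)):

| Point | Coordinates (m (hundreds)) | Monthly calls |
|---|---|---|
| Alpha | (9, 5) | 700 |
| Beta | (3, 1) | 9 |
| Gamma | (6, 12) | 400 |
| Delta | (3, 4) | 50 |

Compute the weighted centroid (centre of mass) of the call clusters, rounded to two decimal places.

(7.66, 7.34)

The minimiser of Σwᵢ‖p−pᵢ‖² is the weighted centroid p* = (Σwᵢpᵢ)/(Σwᵢ).
Σwᵢ = 1159.
Σwᵢxᵢ = 700·9 + 9·3 + 400·6 + 50·3 = 8877.
Σwᵢyᵢ = 700·5 + 9·1 + 400·12 + 50·4 = 8509.
x* = 8877/1159 = 7.66, y* = 8509/1159 = 7.34.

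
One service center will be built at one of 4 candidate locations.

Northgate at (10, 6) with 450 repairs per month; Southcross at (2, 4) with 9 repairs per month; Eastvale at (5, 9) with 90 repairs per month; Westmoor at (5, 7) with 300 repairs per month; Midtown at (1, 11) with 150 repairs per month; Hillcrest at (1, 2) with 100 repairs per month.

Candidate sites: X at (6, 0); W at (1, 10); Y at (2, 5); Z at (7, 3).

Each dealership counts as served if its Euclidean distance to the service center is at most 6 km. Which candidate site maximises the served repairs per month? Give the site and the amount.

Coverage radius r = 6 km; a point is covered iff (Δx)²+(Δy)² ≤ 6² = 36.
  X (6, 0): covers {Southcross, Hillcrest} → 109
  W (1, 10): covers {Eastvale, Westmoor, Midtown} → 540
  Y (2, 5): covers {Southcross, Eastvale, Westmoor, Hillcrest} → 499
  Z (7, 3): covers {Northgate, Southcross, Westmoor} → 759
Maximum coverage at Z: 759 repairs per month.

Z, covering 759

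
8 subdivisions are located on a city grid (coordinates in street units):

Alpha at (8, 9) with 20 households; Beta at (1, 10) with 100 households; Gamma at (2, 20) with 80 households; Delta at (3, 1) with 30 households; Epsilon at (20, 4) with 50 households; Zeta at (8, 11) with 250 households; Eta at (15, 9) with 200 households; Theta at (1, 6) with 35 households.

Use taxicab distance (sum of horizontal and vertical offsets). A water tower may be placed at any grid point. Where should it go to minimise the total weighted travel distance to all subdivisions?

(8, 10)

Manhattan distance separates: Σwᵢ(|x−xᵢ|+|y−yᵢ|) = Σwᵢ|x−xᵢ| + Σwᵢ|y−yᵢ|, so x and y are optimised independently as 1-D weighted medians.
Total weight W = 765; half = 382.5.
x-coordinate, sorted with cumulative weight:
  x=1 (Beta, w=100) cum 100
  x=1 (Theta, w=35) cum 135
  x=2 (Gamma, w=80) cum 215
  x=3 (Delta, w=30) cum 245
  x=8 (Alpha, w=20) cum 265
  x=8 (Zeta, w=250) cum 515  ← median
  x=15 (Eta, w=200) cum 715
  x=20 (Epsilon, w=50) cum 765
⇒ x* = 8
y-coordinate, sorted with cumulative weight:
  y=1 (Delta, w=30) cum 30
  y=4 (Epsilon, w=50) cum 80
  y=6 (Theta, w=35) cum 115
  y=9 (Alpha, w=20) cum 135
  y=9 (Eta, w=200) cum 335
  y=10 (Beta, w=100) cum 435  ← median
  y=11 (Zeta, w=250) cum 685
  y=20 (Gamma, w=80) cum 765
⇒ y* = 10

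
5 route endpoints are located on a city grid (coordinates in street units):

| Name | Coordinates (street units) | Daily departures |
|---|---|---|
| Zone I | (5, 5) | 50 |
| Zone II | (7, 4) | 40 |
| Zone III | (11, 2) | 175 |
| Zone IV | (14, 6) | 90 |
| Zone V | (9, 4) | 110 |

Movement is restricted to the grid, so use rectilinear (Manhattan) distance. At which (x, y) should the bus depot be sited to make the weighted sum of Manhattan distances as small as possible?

Manhattan distance separates: Σwᵢ(|x−xᵢ|+|y−yᵢ|) = Σwᵢ|x−xᵢ| + Σwᵢ|y−yᵢ|, so x and y are optimised independently as 1-D weighted medians.
Total weight W = 465; half = 232.5.
x-coordinate, sorted with cumulative weight:
  x=5 (Zone I, w=50) cum 50
  x=7 (Zone II, w=40) cum 90
  x=9 (Zone V, w=110) cum 200
  x=11 (Zone III, w=175) cum 375  ← median
  x=14 (Zone IV, w=90) cum 465
⇒ x* = 11
y-coordinate, sorted with cumulative weight:
  y=2 (Zone III, w=175) cum 175
  y=4 (Zone II, w=40) cum 215
  y=4 (Zone V, w=110) cum 325  ← median
  y=5 (Zone I, w=50) cum 375
  y=6 (Zone IV, w=90) cum 465
⇒ y* = 4

(11, 4)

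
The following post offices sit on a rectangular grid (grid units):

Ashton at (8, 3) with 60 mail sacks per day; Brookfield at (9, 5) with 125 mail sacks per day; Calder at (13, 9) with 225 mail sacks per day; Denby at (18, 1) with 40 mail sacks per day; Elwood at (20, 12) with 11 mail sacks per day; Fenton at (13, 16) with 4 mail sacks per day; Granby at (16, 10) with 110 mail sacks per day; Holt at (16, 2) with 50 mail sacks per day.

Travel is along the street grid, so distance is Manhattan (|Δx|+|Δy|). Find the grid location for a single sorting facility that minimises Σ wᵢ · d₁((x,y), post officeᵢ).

(13, 9)

Manhattan distance separates: Σwᵢ(|x−xᵢ|+|y−yᵢ|) = Σwᵢ|x−xᵢ| + Σwᵢ|y−yᵢ|, so x and y are optimised independently as 1-D weighted medians.
Total weight W = 625; half = 312.5.
x-coordinate, sorted with cumulative weight:
  x=8 (Ashton, w=60) cum 60
  x=9 (Brookfield, w=125) cum 185
  x=13 (Calder, w=225) cum 410  ← median
  x=13 (Fenton, w=4) cum 414
  x=16 (Granby, w=110) cum 524
  x=16 (Holt, w=50) cum 574
  x=18 (Denby, w=40) cum 614
  x=20 (Elwood, w=11) cum 625
⇒ x* = 13
y-coordinate, sorted with cumulative weight:
  y=1 (Denby, w=40) cum 40
  y=2 (Holt, w=50) cum 90
  y=3 (Ashton, w=60) cum 150
  y=5 (Brookfield, w=125) cum 275
  y=9 (Calder, w=225) cum 500  ← median
  y=10 (Granby, w=110) cum 610
  y=12 (Elwood, w=11) cum 621
  y=16 (Fenton, w=4) cum 625
⇒ y* = 9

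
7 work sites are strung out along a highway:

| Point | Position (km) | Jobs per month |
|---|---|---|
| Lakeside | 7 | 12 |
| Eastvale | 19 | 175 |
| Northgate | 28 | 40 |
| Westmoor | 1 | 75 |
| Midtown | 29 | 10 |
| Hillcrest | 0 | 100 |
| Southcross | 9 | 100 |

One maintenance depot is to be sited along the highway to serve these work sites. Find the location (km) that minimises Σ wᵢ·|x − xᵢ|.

For a sum of weighted absolute distances on a line, the optimum is the weighted median (not the mean). Total weight W = 512; half-weight = 256.
Sort by position and accumulate weight:
  km 0 (Hillcrest, w=100) → cum 100
  km 1 (Westmoor, w=75) → cum 175
  km 7 (Lakeside, w=12) → cum 187
  km 9 (Southcross, w=100) → cum 287  ≥ 256 → median here
  km 19 (Eastvale, w=175) → cum 462
  km 28 (Northgate, w=40) → cum 502
  km 29 (Midtown, w=10) → cum 512
Optimal location: km 9.

x = 9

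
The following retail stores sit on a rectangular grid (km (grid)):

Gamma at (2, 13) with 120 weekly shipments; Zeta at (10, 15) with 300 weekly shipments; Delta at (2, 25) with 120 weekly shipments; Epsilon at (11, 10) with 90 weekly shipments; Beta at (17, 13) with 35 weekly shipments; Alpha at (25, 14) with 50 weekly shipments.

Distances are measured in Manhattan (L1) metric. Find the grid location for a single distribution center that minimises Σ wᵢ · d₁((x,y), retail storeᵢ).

Manhattan distance separates: Σwᵢ(|x−xᵢ|+|y−yᵢ|) = Σwᵢ|x−xᵢ| + Σwᵢ|y−yᵢ|, so x and y are optimised independently as 1-D weighted medians.
Total weight W = 715; half = 357.5.
x-coordinate, sorted with cumulative weight:
  x=2 (Gamma, w=120) cum 120
  x=2 (Delta, w=120) cum 240
  x=10 (Zeta, w=300) cum 540  ← median
  x=11 (Epsilon, w=90) cum 630
  x=17 (Beta, w=35) cum 665
  x=25 (Alpha, w=50) cum 715
⇒ x* = 10
y-coordinate, sorted with cumulative weight:
  y=10 (Epsilon, w=90) cum 90
  y=13 (Gamma, w=120) cum 210
  y=13 (Beta, w=35) cum 245
  y=14 (Alpha, w=50) cum 295
  y=15 (Zeta, w=300) cum 595  ← median
  y=25 (Delta, w=120) cum 715
⇒ y* = 15

(10, 15)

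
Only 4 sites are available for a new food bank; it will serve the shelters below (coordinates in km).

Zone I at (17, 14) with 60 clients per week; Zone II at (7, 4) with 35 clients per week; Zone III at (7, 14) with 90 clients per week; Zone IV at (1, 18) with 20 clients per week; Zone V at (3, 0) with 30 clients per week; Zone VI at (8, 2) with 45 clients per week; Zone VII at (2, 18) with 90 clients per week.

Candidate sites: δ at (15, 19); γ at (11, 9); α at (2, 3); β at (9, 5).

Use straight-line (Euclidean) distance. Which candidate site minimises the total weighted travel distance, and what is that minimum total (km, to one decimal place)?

γ, total 3387.5 km

Total weighted distance at each candidate:
  δ (15, 19): total = 4722.8
  γ (11, 9): total = 3387.5
  α (2, 3): total = 4401.3
  β (9, 5): total = 3641.2
Minimum is at γ with total 3387.5 km.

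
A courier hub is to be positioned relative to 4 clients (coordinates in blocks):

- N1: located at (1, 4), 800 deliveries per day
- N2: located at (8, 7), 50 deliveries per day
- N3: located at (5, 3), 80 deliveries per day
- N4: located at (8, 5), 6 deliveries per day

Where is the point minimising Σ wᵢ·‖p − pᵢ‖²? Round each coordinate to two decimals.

The minimiser of Σwᵢ‖p−pᵢ‖² is the weighted centroid p* = (Σwᵢpᵢ)/(Σwᵢ).
Σwᵢ = 936.
Σwᵢxᵢ = 800·1 + 50·8 + 80·5 + 6·8 = 1648.
Σwᵢyᵢ = 800·4 + 50·7 + 80·3 + 6·5 = 3820.
x* = 1648/936 = 1.76, y* = 3820/936 = 4.08.

(1.76, 4.08)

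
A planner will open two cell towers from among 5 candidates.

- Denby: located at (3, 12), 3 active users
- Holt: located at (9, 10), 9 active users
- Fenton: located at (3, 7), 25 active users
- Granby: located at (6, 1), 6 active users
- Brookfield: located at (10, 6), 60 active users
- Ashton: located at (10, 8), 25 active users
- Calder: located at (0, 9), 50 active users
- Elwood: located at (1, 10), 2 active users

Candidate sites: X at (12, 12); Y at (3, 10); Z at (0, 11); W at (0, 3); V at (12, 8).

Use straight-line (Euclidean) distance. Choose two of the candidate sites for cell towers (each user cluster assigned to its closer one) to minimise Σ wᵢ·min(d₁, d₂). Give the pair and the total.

{Z, V}, total 544.8

Evaluate every pair (each demand assigned to the nearer of the two):
  {Z, V}: total = 544.8
  {Y, V}: total = 550.6
  {W, V}: total = 757.7
  {X, Y}: total = 823.8
  {X, Z}: total = 831.0
  {Y, Z}: total = 960.5
  {Y, W}: total = 1000.8
  {X, W}: total = 1027.8
  {X, V}: total = 1185.3
  {Z, W}: total = 1244.2
Best pair: {Z, V} with total 544.8.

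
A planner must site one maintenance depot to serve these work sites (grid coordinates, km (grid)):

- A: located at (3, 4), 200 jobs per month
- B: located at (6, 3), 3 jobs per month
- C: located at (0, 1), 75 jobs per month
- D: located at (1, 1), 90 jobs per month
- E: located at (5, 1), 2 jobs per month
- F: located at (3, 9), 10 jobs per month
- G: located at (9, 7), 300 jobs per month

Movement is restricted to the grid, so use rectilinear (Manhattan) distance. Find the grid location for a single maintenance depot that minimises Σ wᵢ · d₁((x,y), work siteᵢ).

Manhattan distance separates: Σwᵢ(|x−xᵢ|+|y−yᵢ|) = Σwᵢ|x−xᵢ| + Σwᵢ|y−yᵢ|, so x and y are optimised independently as 1-D weighted medians.
Total weight W = 680; half = 340.
x-coordinate, sorted with cumulative weight:
  x=0 (C, w=75) cum 75
  x=1 (D, w=90) cum 165
  x=3 (A, w=200) cum 365  ← median
  x=3 (F, w=10) cum 375
  x=5 (E, w=2) cum 377
  x=6 (B, w=3) cum 380
  x=9 (G, w=300) cum 680
⇒ x* = 3
y-coordinate, sorted with cumulative weight:
  y=1 (C, w=75) cum 75
  y=1 (D, w=90) cum 165
  y=1 (E, w=2) cum 167
  y=3 (B, w=3) cum 170
  y=4 (A, w=200) cum 370  ← median
  y=7 (G, w=300) cum 670
  y=9 (F, w=10) cum 680
⇒ y* = 4

(3, 4)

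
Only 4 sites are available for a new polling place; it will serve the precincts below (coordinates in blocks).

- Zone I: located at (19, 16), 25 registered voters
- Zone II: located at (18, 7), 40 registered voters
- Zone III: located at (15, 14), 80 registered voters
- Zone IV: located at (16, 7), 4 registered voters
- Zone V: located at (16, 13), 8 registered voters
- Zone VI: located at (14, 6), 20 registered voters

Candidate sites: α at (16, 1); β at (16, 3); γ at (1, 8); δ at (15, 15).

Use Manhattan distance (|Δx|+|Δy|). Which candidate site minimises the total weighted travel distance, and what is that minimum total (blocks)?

δ, total 905 blocks

Total weighted distance at each candidate:
  α (16, 1): total = 2150
  β (16, 3): total = 1796
  γ (1, 8): total = 3494
  δ (15, 15): total = 905
Minimum is at δ with total 905 blocks.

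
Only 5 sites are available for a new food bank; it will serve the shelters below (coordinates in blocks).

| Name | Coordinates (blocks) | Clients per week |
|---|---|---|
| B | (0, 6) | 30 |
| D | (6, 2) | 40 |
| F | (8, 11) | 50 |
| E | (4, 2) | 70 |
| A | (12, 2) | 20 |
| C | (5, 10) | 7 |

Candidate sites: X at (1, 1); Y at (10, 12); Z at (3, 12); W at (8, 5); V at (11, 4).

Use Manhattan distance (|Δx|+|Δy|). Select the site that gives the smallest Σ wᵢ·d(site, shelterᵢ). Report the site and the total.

W, total 1456 blocks

Total weighted distance at each candidate:
  X (1, 1): total = 1881
  Y (10, 12): total = 2599
  Z (3, 12): total = 2268
  W (8, 5): total = 1456
  V (11, 4): total = 1944
Minimum is at W with total 1456 blocks.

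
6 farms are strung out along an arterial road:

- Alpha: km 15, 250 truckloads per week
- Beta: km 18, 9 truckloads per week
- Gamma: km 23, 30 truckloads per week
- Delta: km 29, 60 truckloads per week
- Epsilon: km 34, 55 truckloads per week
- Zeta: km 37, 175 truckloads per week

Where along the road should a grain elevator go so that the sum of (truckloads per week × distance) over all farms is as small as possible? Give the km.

x = 29

For a sum of weighted absolute distances on a line, the optimum is the weighted median (not the mean). Total weight W = 579; half-weight = 289.5.
Sort by position and accumulate weight:
  km 15 (Alpha, w=250) → cum 250
  km 18 (Beta, w=9) → cum 259
  km 23 (Gamma, w=30) → cum 289
  km 29 (Delta, w=60) → cum 349  ≥ 289.5 → median here
  km 34 (Epsilon, w=55) → cum 404
  km 37 (Zeta, w=175) → cum 579
Optimal location: km 29.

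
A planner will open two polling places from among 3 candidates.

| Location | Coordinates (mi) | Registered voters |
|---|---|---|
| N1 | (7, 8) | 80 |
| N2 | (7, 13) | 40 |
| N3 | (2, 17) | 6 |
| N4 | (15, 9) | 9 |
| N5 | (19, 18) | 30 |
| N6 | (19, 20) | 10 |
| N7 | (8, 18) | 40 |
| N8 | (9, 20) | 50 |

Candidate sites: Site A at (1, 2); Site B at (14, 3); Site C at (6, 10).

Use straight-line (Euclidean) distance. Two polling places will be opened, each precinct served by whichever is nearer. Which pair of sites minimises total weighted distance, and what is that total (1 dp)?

Evaluate every pair (each demand assigned to the nearer of the two):
  {Site B, Site C}: total = 1882.3
  {Site A, Site C}: total = 1909.1
  {Site A, Site B}: total = 3495.8
Best pair: {Site B, Site C} with total 1882.3.

{Site B, Site C}, total 1882.3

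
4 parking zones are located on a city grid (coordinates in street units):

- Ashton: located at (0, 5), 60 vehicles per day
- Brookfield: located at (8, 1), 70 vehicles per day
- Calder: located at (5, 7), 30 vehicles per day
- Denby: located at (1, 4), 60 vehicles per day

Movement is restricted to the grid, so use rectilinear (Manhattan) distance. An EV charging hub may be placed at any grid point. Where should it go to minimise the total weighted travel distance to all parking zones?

(1, 4)

Manhattan distance separates: Σwᵢ(|x−xᵢ|+|y−yᵢ|) = Σwᵢ|x−xᵢ| + Σwᵢ|y−yᵢ|, so x and y are optimised independently as 1-D weighted medians.
Total weight W = 220; half = 110.
x-coordinate, sorted with cumulative weight:
  x=0 (Ashton, w=60) cum 60
  x=1 (Denby, w=60) cum 120  ← median
  x=5 (Calder, w=30) cum 150
  x=8 (Brookfield, w=70) cum 220
⇒ x* = 1
y-coordinate, sorted with cumulative weight:
  y=1 (Brookfield, w=70) cum 70
  y=4 (Denby, w=60) cum 130  ← median
  y=5 (Ashton, w=60) cum 190
  y=7 (Calder, w=30) cum 220
⇒ y* = 4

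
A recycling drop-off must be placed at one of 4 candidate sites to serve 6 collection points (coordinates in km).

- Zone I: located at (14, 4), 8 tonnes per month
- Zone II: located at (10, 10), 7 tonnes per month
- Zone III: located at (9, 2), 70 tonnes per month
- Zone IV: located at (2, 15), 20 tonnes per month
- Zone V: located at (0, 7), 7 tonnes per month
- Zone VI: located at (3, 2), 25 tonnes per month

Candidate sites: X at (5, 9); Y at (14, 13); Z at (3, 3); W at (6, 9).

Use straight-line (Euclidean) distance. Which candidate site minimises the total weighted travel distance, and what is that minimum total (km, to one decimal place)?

Total weighted distance at each candidate:
  X (5, 9): total = 1036.3
  Y (14, 13): total = 1691.7
  Z (3, 3): total = 884.3
  W (6, 9): total = 1016.3
Minimum is at Z with total 884.3 km.

Z, total 884.3 km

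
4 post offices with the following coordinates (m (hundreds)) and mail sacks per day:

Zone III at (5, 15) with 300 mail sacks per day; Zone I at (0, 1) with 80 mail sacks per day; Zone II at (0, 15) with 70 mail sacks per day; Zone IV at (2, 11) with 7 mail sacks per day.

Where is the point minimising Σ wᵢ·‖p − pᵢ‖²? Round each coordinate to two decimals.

The minimiser of Σwᵢ‖p−pᵢ‖² is the weighted centroid p* = (Σwᵢpᵢ)/(Σwᵢ).
Σwᵢ = 457.
Σwᵢxᵢ = 300·5 + 80·0 + 70·0 + 7·2 = 1514.
Σwᵢyᵢ = 300·15 + 80·1 + 70·15 + 7·11 = 5707.
x* = 1514/457 = 3.31, y* = 5707/457 = 12.49.

(3.31, 12.49)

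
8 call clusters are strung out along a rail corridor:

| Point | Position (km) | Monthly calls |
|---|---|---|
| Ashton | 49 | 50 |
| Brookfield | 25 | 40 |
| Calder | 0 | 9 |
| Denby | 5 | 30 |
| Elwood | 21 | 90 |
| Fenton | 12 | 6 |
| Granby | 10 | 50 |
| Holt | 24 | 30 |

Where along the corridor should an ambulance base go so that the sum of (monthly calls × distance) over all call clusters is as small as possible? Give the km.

x = 21

For a sum of weighted absolute distances on a line, the optimum is the weighted median (not the mean). Total weight W = 305; half-weight = 152.5.
Sort by position and accumulate weight:
  km 0 (Calder, w=9) → cum 9
  km 5 (Denby, w=30) → cum 39
  km 10 (Granby, w=50) → cum 89
  km 12 (Fenton, w=6) → cum 95
  km 21 (Elwood, w=90) → cum 185  ≥ 152.5 → median here
  km 24 (Holt, w=30) → cum 215
  km 25 (Brookfield, w=40) → cum 255
  km 49 (Ashton, w=50) → cum 305
Optimal location: km 21.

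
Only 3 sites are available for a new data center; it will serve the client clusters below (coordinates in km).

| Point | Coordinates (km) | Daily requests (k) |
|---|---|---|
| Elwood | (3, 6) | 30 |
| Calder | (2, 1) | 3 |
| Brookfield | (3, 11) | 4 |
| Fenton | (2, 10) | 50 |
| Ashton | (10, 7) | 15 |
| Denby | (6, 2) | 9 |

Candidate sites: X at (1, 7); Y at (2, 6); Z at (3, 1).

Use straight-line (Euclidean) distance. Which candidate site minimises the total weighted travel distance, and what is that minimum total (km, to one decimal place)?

Total weighted distance at each candidate:
  X (1, 7): total = 460.0
  Y (2, 6): total = 437.2
  Z (3, 1): total = 812.5
Minimum is at Y with total 437.2 km.

Y, total 437.2 km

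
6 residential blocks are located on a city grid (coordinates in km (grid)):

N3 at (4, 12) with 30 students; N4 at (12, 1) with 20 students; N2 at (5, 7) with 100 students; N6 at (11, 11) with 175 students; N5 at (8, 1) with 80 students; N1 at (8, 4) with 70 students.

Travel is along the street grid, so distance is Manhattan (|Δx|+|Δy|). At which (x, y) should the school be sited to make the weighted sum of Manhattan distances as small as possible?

(8, 7)

Manhattan distance separates: Σwᵢ(|x−xᵢ|+|y−yᵢ|) = Σwᵢ|x−xᵢ| + Σwᵢ|y−yᵢ|, so x and y are optimised independently as 1-D weighted medians.
Total weight W = 475; half = 237.5.
x-coordinate, sorted with cumulative weight:
  x=4 (N3, w=30) cum 30
  x=5 (N2, w=100) cum 130
  x=8 (N5, w=80) cum 210
  x=8 (N1, w=70) cum 280  ← median
  x=11 (N6, w=175) cum 455
  x=12 (N4, w=20) cum 475
⇒ x* = 8
y-coordinate, sorted with cumulative weight:
  y=1 (N4, w=20) cum 20
  y=1 (N5, w=80) cum 100
  y=4 (N1, w=70) cum 170
  y=7 (N2, w=100) cum 270  ← median
  y=11 (N6, w=175) cum 445
  y=12 (N3, w=30) cum 475
⇒ y* = 7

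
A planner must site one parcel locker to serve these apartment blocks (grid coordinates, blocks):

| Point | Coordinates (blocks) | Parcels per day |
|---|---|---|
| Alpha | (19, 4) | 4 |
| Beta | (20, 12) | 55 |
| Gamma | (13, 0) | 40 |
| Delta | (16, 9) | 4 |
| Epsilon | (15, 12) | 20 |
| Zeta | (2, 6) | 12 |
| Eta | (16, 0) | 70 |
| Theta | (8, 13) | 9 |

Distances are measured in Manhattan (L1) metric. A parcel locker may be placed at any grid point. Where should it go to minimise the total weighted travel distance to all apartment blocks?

(16, 0)

Manhattan distance separates: Σwᵢ(|x−xᵢ|+|y−yᵢ|) = Σwᵢ|x−xᵢ| + Σwᵢ|y−yᵢ|, so x and y are optimised independently as 1-D weighted medians.
Total weight W = 214; half = 107.
x-coordinate, sorted with cumulative weight:
  x=2 (Zeta, w=12) cum 12
  x=8 (Theta, w=9) cum 21
  x=13 (Gamma, w=40) cum 61
  x=15 (Epsilon, w=20) cum 81
  x=16 (Delta, w=4) cum 85
  x=16 (Eta, w=70) cum 155  ← median
  x=19 (Alpha, w=4) cum 159
  x=20 (Beta, w=55) cum 214
⇒ x* = 16
y-coordinate, sorted with cumulative weight:
  y=0 (Gamma, w=40) cum 40
  y=0 (Eta, w=70) cum 110  ← median
  y=4 (Alpha, w=4) cum 114
  y=6 (Zeta, w=12) cum 126
  y=9 (Delta, w=4) cum 130
  y=12 (Beta, w=55) cum 185
  y=12 (Epsilon, w=20) cum 205
  y=13 (Theta, w=9) cum 214
⇒ y* = 0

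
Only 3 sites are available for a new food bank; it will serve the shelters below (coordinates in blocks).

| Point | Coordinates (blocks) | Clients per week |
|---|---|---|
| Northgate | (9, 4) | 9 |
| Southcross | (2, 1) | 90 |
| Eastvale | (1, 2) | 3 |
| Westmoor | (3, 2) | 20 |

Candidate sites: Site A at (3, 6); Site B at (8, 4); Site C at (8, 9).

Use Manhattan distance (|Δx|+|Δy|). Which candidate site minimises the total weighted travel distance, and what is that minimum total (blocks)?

Total weighted distance at each candidate:
  Site A (3, 6): total = 710
  Site B (8, 4): total = 986
  Site C (8, 9): total = 1596
Minimum is at Site A with total 710 blocks.

Site A, total 710 blocks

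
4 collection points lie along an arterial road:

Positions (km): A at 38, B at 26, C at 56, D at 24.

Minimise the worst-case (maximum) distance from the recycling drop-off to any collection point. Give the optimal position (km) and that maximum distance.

location 40, max distance 16

The 1-center on a line is the midpoint of the two extreme points: leftmost at 24, rightmost at 56.
Optimal location = (24 + 56)/2 = 40; maximum distance = (56 − 24)/2 = 16.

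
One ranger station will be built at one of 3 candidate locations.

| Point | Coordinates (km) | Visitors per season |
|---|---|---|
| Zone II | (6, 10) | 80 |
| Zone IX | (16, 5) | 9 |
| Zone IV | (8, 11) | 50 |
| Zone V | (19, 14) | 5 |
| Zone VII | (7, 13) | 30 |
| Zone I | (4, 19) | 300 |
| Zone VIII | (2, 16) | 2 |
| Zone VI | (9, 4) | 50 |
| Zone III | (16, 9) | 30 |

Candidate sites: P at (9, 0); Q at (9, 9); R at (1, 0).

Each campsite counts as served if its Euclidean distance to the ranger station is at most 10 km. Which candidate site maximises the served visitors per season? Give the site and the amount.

Q, covering 251

Coverage radius r = 10 km; a point is covered iff (Δx)²+(Δy)² ≤ 10² = 100.
  P (9, 0): covers {Zone IX, Zone VI} → 59
  Q (9, 9): covers {Zone II, Zone IX, Zone IV, Zone VII, Zone VIII, Zone VI, Zone III} → 251
  R (1, 0): covers {Zone VI} → 50
Maximum coverage at Q: 251 visitors per season.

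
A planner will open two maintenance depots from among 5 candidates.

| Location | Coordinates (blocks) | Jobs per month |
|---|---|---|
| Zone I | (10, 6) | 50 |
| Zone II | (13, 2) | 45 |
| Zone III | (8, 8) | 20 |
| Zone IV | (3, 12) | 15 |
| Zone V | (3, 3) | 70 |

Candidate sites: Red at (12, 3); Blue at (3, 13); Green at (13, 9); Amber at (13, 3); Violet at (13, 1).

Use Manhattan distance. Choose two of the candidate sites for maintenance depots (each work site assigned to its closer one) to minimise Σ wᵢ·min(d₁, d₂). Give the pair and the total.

Evaluate every pair (each demand assigned to the nearer of the two):
  {Red, Blue}: total = 1165
  {Blue, Amber}: total = 1260
  {Red, Green}: total = 1285
  {Blue, Violet}: total = 1360
  {Green, Amber}: total = 1360
  {Red, Amber}: total = 1375
  {Red, Violet}: total = 1375
  {Blue, Green}: total = 1450
  {Green, Violet}: total = 1500
  {Amber, Violet}: total = 1530
Best pair: {Red, Blue} with total 1165.

{Red, Blue}, total 1165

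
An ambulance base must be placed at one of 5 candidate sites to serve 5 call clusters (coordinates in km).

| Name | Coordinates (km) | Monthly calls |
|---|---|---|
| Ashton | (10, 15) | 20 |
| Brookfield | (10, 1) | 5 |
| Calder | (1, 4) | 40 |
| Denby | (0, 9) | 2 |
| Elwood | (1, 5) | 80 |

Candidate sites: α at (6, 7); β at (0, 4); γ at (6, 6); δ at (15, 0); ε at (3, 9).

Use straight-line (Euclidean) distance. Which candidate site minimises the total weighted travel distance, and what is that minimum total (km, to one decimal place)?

Total weighted distance at each candidate:
  α (6, 7): total = 891.6
  β (0, 4): total = 512.7
  γ (6, 6): total = 865.7
  δ (15, 0): total = 2148.4
  ε (3, 9): total = 816.7
Minimum is at β with total 512.7 km.

β, total 512.7 km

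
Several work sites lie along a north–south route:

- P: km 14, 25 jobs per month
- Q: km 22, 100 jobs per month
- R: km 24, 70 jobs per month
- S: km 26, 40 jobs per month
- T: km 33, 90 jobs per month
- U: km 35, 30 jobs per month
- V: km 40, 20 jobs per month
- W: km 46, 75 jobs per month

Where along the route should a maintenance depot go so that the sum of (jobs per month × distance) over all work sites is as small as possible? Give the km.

For a sum of weighted absolute distances on a line, the optimum is the weighted median (not the mean). Total weight W = 450; half-weight = 225.
Sort by position and accumulate weight:
  km 14 (P, w=25) → cum 25
  km 22 (Q, w=100) → cum 125
  km 24 (R, w=70) → cum 195
  km 26 (S, w=40) → cum 235  ≥ 225 → median here
  km 33 (T, w=90) → cum 325
  km 35 (U, w=30) → cum 355
  km 40 (V, w=20) → cum 375
  km 46 (W, w=75) → cum 450
Optimal location: km 26.

x = 26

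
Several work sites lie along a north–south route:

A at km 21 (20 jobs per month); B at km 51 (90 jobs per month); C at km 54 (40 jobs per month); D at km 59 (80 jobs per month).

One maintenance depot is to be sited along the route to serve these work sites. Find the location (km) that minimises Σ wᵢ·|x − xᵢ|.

For a sum of weighted absolute distances on a line, the optimum is the weighted median (not the mean). Total weight W = 230; half-weight = 115.
Sort by position and accumulate weight:
  km 21 (A, w=20) → cum 20
  km 51 (B, w=90) → cum 110
  km 54 (C, w=40) → cum 150  ≥ 115 → median here
  km 59 (D, w=80) → cum 230
Optimal location: km 54.

x = 54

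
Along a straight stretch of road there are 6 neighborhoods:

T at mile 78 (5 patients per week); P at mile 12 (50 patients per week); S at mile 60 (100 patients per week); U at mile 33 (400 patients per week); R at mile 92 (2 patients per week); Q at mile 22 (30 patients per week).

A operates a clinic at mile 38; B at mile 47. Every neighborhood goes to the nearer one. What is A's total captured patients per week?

The indifferent point is the midpoint (38+47)/2 = 42.5; neighborhoods left of it (closer to A at 38) go to A, those right go to B.
  P at 12 (w=50) → A
  Q at 22 (w=30) → A
  U at 33 (w=400) → A
  S at 60 (w=100) → B
  T at 78 (w=5) → B
  R at 92 (w=2) → B
A captures 480; B captures 107.

480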